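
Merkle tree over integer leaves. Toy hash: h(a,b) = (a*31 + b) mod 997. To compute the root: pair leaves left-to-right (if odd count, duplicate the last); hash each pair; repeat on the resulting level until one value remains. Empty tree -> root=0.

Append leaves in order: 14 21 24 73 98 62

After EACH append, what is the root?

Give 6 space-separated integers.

After append 14 (leaves=[14]):
  L0: [14]
  root=14
After append 21 (leaves=[14, 21]):
  L0: [14, 21]
  L1: h(14,21)=(14*31+21)%997=455 -> [455]
  root=455
After append 24 (leaves=[14, 21, 24]):
  L0: [14, 21, 24]
  L1: h(14,21)=(14*31+21)%997=455 h(24,24)=(24*31+24)%997=768 -> [455, 768]
  L2: h(455,768)=(455*31+768)%997=915 -> [915]
  root=915
After append 73 (leaves=[14, 21, 24, 73]):
  L0: [14, 21, 24, 73]
  L1: h(14,21)=(14*31+21)%997=455 h(24,73)=(24*31+73)%997=817 -> [455, 817]
  L2: h(455,817)=(455*31+817)%997=964 -> [964]
  root=964
After append 98 (leaves=[14, 21, 24, 73, 98]):
  L0: [14, 21, 24, 73, 98]
  L1: h(14,21)=(14*31+21)%997=455 h(24,73)=(24*31+73)%997=817 h(98,98)=(98*31+98)%997=145 -> [455, 817, 145]
  L2: h(455,817)=(455*31+817)%997=964 h(145,145)=(145*31+145)%997=652 -> [964, 652]
  L3: h(964,652)=(964*31+652)%997=626 -> [626]
  root=626
After append 62 (leaves=[14, 21, 24, 73, 98, 62]):
  L0: [14, 21, 24, 73, 98, 62]
  L1: h(14,21)=(14*31+21)%997=455 h(24,73)=(24*31+73)%997=817 h(98,62)=(98*31+62)%997=109 -> [455, 817, 109]
  L2: h(455,817)=(455*31+817)%997=964 h(109,109)=(109*31+109)%997=497 -> [964, 497]
  L3: h(964,497)=(964*31+497)%997=471 -> [471]
  root=471

Answer: 14 455 915 964 626 471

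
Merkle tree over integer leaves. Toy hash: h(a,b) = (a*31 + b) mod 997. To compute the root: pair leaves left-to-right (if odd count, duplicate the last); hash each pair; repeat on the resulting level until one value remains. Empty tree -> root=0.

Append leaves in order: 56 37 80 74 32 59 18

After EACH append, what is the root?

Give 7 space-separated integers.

After append 56 (leaves=[56]):
  L0: [56]
  root=56
After append 37 (leaves=[56, 37]):
  L0: [56, 37]
  L1: h(56,37)=(56*31+37)%997=776 -> [776]
  root=776
After append 80 (leaves=[56, 37, 80]):
  L0: [56, 37, 80]
  L1: h(56,37)=(56*31+37)%997=776 h(80,80)=(80*31+80)%997=566 -> [776, 566]
  L2: h(776,566)=(776*31+566)%997=694 -> [694]
  root=694
After append 74 (leaves=[56, 37, 80, 74]):
  L0: [56, 37, 80, 74]
  L1: h(56,37)=(56*31+37)%997=776 h(80,74)=(80*31+74)%997=560 -> [776, 560]
  L2: h(776,560)=(776*31+560)%997=688 -> [688]
  root=688
After append 32 (leaves=[56, 37, 80, 74, 32]):
  L0: [56, 37, 80, 74, 32]
  L1: h(56,37)=(56*31+37)%997=776 h(80,74)=(80*31+74)%997=560 h(32,32)=(32*31+32)%997=27 -> [776, 560, 27]
  L2: h(776,560)=(776*31+560)%997=688 h(27,27)=(27*31+27)%997=864 -> [688, 864]
  L3: h(688,864)=(688*31+864)%997=258 -> [258]
  root=258
After append 59 (leaves=[56, 37, 80, 74, 32, 59]):
  L0: [56, 37, 80, 74, 32, 59]
  L1: h(56,37)=(56*31+37)%997=776 h(80,74)=(80*31+74)%997=560 h(32,59)=(32*31+59)%997=54 -> [776, 560, 54]
  L2: h(776,560)=(776*31+560)%997=688 h(54,54)=(54*31+54)%997=731 -> [688, 731]
  L3: h(688,731)=(688*31+731)%997=125 -> [125]
  root=125
After append 18 (leaves=[56, 37, 80, 74, 32, 59, 18]):
  L0: [56, 37, 80, 74, 32, 59, 18]
  L1: h(56,37)=(56*31+37)%997=776 h(80,74)=(80*31+74)%997=560 h(32,59)=(32*31+59)%997=54 h(18,18)=(18*31+18)%997=576 -> [776, 560, 54, 576]
  L2: h(776,560)=(776*31+560)%997=688 h(54,576)=(54*31+576)%997=256 -> [688, 256]
  L3: h(688,256)=(688*31+256)%997=647 -> [647]
  root=647

Answer: 56 776 694 688 258 125 647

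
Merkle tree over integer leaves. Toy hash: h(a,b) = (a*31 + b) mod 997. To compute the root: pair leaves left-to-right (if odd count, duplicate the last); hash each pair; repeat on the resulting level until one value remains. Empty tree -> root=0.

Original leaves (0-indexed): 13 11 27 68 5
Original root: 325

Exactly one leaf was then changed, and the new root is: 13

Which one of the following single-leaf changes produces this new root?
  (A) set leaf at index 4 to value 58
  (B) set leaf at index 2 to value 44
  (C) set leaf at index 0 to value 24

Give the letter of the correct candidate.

Answer: C

Derivation:
Original leaves: [13, 11, 27, 68, 5]
Target new root: 13
Try each candidate change and compute the resulting root:
Candidate A: set leaf[4] = 58 -> leaves = [13, 11, 27, 68, 58]
  L0: [13, 11, 27, 68, 58]
  L1: h(13,11)=(13*31+11)%997=414 h(27,68)=(27*31+68)%997=905 h(58,58)=(58*31+58)%997=859 -> [414, 905, 859]
  L2: h(414,905)=(414*31+905)%997=778 h(859,859)=(859*31+859)%997=569 -> [778, 569]
  L3: h(778,569)=(778*31+569)%997=759 -> [759]
  root = 759 != target 13
Candidate B: set leaf[2] = 44 -> leaves = [13, 11, 44, 68, 5]
  L0: [13, 11, 44, 68, 5]
  L1: h(13,11)=(13*31+11)%997=414 h(44,68)=(44*31+68)%997=435 h(5,5)=(5*31+5)%997=160 -> [414, 435, 160]
  L2: h(414,435)=(414*31+435)%997=308 h(160,160)=(160*31+160)%997=135 -> [308, 135]
  L3: h(308,135)=(308*31+135)%997=710 -> [710]
  root = 710 != target 13
Candidate C: set leaf[0] = 24 -> leaves = [24, 11, 27, 68, 5]
  L0: [24, 11, 27, 68, 5]
  L1: h(24,11)=(24*31+11)%997=755 h(27,68)=(27*31+68)%997=905 h(5,5)=(5*31+5)%997=160 -> [755, 905, 160]
  L2: h(755,905)=(755*31+905)%997=382 h(160,160)=(160*31+160)%997=135 -> [382, 135]
  L3: h(382,135)=(382*31+135)%997=13 -> [13]
  root = 13 == target 13  ** MATCH **
Candidate C produces the target root.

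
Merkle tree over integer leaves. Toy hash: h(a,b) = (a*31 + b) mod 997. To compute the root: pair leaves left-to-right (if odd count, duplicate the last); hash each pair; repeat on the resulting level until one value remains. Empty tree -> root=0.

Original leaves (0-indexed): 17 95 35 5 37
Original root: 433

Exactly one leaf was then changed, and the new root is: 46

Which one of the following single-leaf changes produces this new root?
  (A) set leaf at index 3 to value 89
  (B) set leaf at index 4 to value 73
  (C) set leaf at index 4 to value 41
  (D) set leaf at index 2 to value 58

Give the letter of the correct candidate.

Answer: A

Derivation:
Original leaves: [17, 95, 35, 5, 37]
Target new root: 46
Try each candidate change and compute the resulting root:
Candidate A: set leaf[3] = 89 -> leaves = [17, 95, 35, 89, 37]
  L0: [17, 95, 35, 89, 37]
  L1: h(17,95)=(17*31+95)%997=622 h(35,89)=(35*31+89)%997=177 h(37,37)=(37*31+37)%997=187 -> [622, 177, 187]
  L2: h(622,177)=(622*31+177)%997=516 h(187,187)=(187*31+187)%997=2 -> [516, 2]
  L3: h(516,2)=(516*31+2)%997=46 -> [46]
  root = 46 == target 46  ** MATCH **
Candidate B: set leaf[4] = 73 -> leaves = [17, 95, 35, 5, 73]
  L0: [17, 95, 35, 5, 73]
  L1: h(17,95)=(17*31+95)%997=622 h(35,5)=(35*31+5)%997=93 h(73,73)=(73*31+73)%997=342 -> [622, 93, 342]
  L2: h(622,93)=(622*31+93)%997=432 h(342,342)=(342*31+342)%997=974 -> [432, 974]
  L3: h(432,974)=(432*31+974)%997=408 -> [408]
  root = 408 != target 46
Candidate C: set leaf[4] = 41 -> leaves = [17, 95, 35, 5, 41]
  L0: [17, 95, 35, 5, 41]
  L1: h(17,95)=(17*31+95)%997=622 h(35,5)=(35*31+5)%997=93 h(41,41)=(41*31+41)%997=315 -> [622, 93, 315]
  L2: h(622,93)=(622*31+93)%997=432 h(315,315)=(315*31+315)%997=110 -> [432, 110]
  L3: h(432,110)=(432*31+110)%997=541 -> [541]
  root = 541 != target 46
Candidate D: set leaf[2] = 58 -> leaves = [17, 95, 58, 5, 37]
  L0: [17, 95, 58, 5, 37]
  L1: h(17,95)=(17*31+95)%997=622 h(58,5)=(58*31+5)%997=806 h(37,37)=(37*31+37)%997=187 -> [622, 806, 187]
  L2: h(622,806)=(622*31+806)%997=148 h(187,187)=(187*31+187)%997=2 -> [148, 2]
  L3: h(148,2)=(148*31+2)%997=602 -> [602]
  root = 602 != target 46
Candidate A produces the target root.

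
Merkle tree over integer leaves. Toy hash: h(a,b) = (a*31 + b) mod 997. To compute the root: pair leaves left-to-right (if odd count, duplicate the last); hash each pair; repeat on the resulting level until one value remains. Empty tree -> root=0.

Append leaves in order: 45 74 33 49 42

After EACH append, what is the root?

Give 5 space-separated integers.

After append 45 (leaves=[45]):
  L0: [45]
  root=45
After append 74 (leaves=[45, 74]):
  L0: [45, 74]
  L1: h(45,74)=(45*31+74)%997=472 -> [472]
  root=472
After append 33 (leaves=[45, 74, 33]):
  L0: [45, 74, 33]
  L1: h(45,74)=(45*31+74)%997=472 h(33,33)=(33*31+33)%997=59 -> [472, 59]
  L2: h(472,59)=(472*31+59)%997=733 -> [733]
  root=733
After append 49 (leaves=[45, 74, 33, 49]):
  L0: [45, 74, 33, 49]
  L1: h(45,74)=(45*31+74)%997=472 h(33,49)=(33*31+49)%997=75 -> [472, 75]
  L2: h(472,75)=(472*31+75)%997=749 -> [749]
  root=749
After append 42 (leaves=[45, 74, 33, 49, 42]):
  L0: [45, 74, 33, 49, 42]
  L1: h(45,74)=(45*31+74)%997=472 h(33,49)=(33*31+49)%997=75 h(42,42)=(42*31+42)%997=347 -> [472, 75, 347]
  L2: h(472,75)=(472*31+75)%997=749 h(347,347)=(347*31+347)%997=137 -> [749, 137]
  L3: h(749,137)=(749*31+137)%997=425 -> [425]
  root=425

Answer: 45 472 733 749 425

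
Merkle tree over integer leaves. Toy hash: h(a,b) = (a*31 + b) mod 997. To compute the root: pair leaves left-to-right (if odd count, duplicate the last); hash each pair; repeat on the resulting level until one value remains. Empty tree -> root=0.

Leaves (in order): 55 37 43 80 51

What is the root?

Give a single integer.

Answer: 414

Derivation:
L0: [55, 37, 43, 80, 51]
L1: h(55,37)=(55*31+37)%997=745 h(43,80)=(43*31+80)%997=416 h(51,51)=(51*31+51)%997=635 -> [745, 416, 635]
L2: h(745,416)=(745*31+416)%997=580 h(635,635)=(635*31+635)%997=380 -> [580, 380]
L3: h(580,380)=(580*31+380)%997=414 -> [414]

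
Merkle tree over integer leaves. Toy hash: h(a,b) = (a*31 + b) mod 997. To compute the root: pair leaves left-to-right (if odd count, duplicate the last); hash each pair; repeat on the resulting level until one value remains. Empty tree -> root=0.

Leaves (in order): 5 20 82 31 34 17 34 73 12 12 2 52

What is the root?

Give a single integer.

Answer: 308

Derivation:
L0: [5, 20, 82, 31, 34, 17, 34, 73, 12, 12, 2, 52]
L1: h(5,20)=(5*31+20)%997=175 h(82,31)=(82*31+31)%997=579 h(34,17)=(34*31+17)%997=74 h(34,73)=(34*31+73)%997=130 h(12,12)=(12*31+12)%997=384 h(2,52)=(2*31+52)%997=114 -> [175, 579, 74, 130, 384, 114]
L2: h(175,579)=(175*31+579)%997=22 h(74,130)=(74*31+130)%997=430 h(384,114)=(384*31+114)%997=54 -> [22, 430, 54]
L3: h(22,430)=(22*31+430)%997=115 h(54,54)=(54*31+54)%997=731 -> [115, 731]
L4: h(115,731)=(115*31+731)%997=308 -> [308]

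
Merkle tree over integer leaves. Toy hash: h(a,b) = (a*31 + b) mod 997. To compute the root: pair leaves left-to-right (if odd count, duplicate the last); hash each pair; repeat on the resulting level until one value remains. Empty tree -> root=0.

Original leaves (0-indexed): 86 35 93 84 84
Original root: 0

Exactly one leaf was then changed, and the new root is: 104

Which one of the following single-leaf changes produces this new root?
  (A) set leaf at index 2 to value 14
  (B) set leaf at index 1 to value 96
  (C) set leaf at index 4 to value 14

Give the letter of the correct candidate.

Original leaves: [86, 35, 93, 84, 84]
Target new root: 104
Try each candidate change and compute the resulting root:
Candidate A: set leaf[2] = 14 -> leaves = [86, 35, 14, 84, 84]
  L0: [86, 35, 14, 84, 84]
  L1: h(86,35)=(86*31+35)%997=707 h(14,84)=(14*31+84)%997=518 h(84,84)=(84*31+84)%997=694 -> [707, 518, 694]
  L2: h(707,518)=(707*31+518)%997=501 h(694,694)=(694*31+694)%997=274 -> [501, 274]
  L3: h(501,274)=(501*31+274)%997=850 -> [850]
  root = 850 != target 104
Candidate B: set leaf[1] = 96 -> leaves = [86, 96, 93, 84, 84]
  L0: [86, 96, 93, 84, 84]
  L1: h(86,96)=(86*31+96)%997=768 h(93,84)=(93*31+84)%997=973 h(84,84)=(84*31+84)%997=694 -> [768, 973, 694]
  L2: h(768,973)=(768*31+973)%997=853 h(694,694)=(694*31+694)%997=274 -> [853, 274]
  L3: h(853,274)=(853*31+274)%997=795 -> [795]
  root = 795 != target 104
Candidate C: set leaf[4] = 14 -> leaves = [86, 35, 93, 84, 14]
  L0: [86, 35, 93, 84, 14]
  L1: h(86,35)=(86*31+35)%997=707 h(93,84)=(93*31+84)%997=973 h(14,14)=(14*31+14)%997=448 -> [707, 973, 448]
  L2: h(707,973)=(707*31+973)%997=956 h(448,448)=(448*31+448)%997=378 -> [956, 378]
  L3: h(956,378)=(956*31+378)%997=104 -> [104]
  root = 104 == target 104  ** MATCH **
Candidate C produces the target root.

Answer: C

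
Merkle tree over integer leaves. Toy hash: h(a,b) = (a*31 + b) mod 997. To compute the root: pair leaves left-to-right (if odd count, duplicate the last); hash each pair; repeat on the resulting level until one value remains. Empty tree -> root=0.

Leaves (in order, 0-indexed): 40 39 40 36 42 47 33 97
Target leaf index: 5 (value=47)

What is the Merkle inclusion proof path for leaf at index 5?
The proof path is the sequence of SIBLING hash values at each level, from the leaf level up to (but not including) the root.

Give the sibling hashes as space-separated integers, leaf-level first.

L0 (leaves): [40, 39, 40, 36, 42, 47, 33, 97], target index=5
L1: h(40,39)=(40*31+39)%997=282 [pair 0] h(40,36)=(40*31+36)%997=279 [pair 1] h(42,47)=(42*31+47)%997=352 [pair 2] h(33,97)=(33*31+97)%997=123 [pair 3] -> [282, 279, 352, 123]
  Sibling for proof at L0: 42
L2: h(282,279)=(282*31+279)%997=48 [pair 0] h(352,123)=(352*31+123)%997=68 [pair 1] -> [48, 68]
  Sibling for proof at L1: 123
L3: h(48,68)=(48*31+68)%997=559 [pair 0] -> [559]
  Sibling for proof at L2: 48
Root: 559
Proof path (sibling hashes from leaf to root): [42, 123, 48]

Answer: 42 123 48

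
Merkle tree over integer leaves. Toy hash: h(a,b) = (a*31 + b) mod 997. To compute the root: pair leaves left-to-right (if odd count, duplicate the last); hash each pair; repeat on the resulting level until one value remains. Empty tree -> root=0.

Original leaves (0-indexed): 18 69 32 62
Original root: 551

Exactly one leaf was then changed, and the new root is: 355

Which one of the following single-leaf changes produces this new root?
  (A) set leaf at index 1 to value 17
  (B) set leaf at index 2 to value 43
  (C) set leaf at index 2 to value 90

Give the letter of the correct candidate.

Original leaves: [18, 69, 32, 62]
Target new root: 355
Try each candidate change and compute the resulting root:
Candidate A: set leaf[1] = 17 -> leaves = [18, 17, 32, 62]
  L0: [18, 17, 32, 62]
  L1: h(18,17)=(18*31+17)%997=575 h(32,62)=(32*31+62)%997=57 -> [575, 57]
  L2: h(575,57)=(575*31+57)%997=933 -> [933]
  root = 933 != target 355
Candidate B: set leaf[2] = 43 -> leaves = [18, 69, 43, 62]
  L0: [18, 69, 43, 62]
  L1: h(18,69)=(18*31+69)%997=627 h(43,62)=(43*31+62)%997=398 -> [627, 398]
  L2: h(627,398)=(627*31+398)%997=892 -> [892]
  root = 892 != target 355
Candidate C: set leaf[2] = 90 -> leaves = [18, 69, 90, 62]
  L0: [18, 69, 90, 62]
  L1: h(18,69)=(18*31+69)%997=627 h(90,62)=(90*31+62)%997=858 -> [627, 858]
  L2: h(627,858)=(627*31+858)%997=355 -> [355]
  root = 355 == target 355  ** MATCH **
Candidate C produces the target root.

Answer: C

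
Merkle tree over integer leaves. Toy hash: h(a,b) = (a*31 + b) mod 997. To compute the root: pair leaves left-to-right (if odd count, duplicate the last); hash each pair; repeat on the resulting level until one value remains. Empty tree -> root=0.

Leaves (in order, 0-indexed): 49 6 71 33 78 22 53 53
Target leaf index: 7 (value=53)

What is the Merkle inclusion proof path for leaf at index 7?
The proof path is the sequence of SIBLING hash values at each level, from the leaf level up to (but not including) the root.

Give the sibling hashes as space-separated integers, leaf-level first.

L0 (leaves): [49, 6, 71, 33, 78, 22, 53, 53], target index=7
L1: h(49,6)=(49*31+6)%997=528 [pair 0] h(71,33)=(71*31+33)%997=240 [pair 1] h(78,22)=(78*31+22)%997=446 [pair 2] h(53,53)=(53*31+53)%997=699 [pair 3] -> [528, 240, 446, 699]
  Sibling for proof at L0: 53
L2: h(528,240)=(528*31+240)%997=656 [pair 0] h(446,699)=(446*31+699)%997=567 [pair 1] -> [656, 567]
  Sibling for proof at L1: 446
L3: h(656,567)=(656*31+567)%997=963 [pair 0] -> [963]
  Sibling for proof at L2: 656
Root: 963
Proof path (sibling hashes from leaf to root): [53, 446, 656]

Answer: 53 446 656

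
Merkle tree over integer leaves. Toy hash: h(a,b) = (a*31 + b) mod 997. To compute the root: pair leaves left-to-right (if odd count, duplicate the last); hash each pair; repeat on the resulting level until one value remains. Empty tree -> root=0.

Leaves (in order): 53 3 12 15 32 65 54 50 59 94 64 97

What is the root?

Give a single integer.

Answer: 149

Derivation:
L0: [53, 3, 12, 15, 32, 65, 54, 50, 59, 94, 64, 97]
L1: h(53,3)=(53*31+3)%997=649 h(12,15)=(12*31+15)%997=387 h(32,65)=(32*31+65)%997=60 h(54,50)=(54*31+50)%997=727 h(59,94)=(59*31+94)%997=926 h(64,97)=(64*31+97)%997=87 -> [649, 387, 60, 727, 926, 87]
L2: h(649,387)=(649*31+387)%997=566 h(60,727)=(60*31+727)%997=593 h(926,87)=(926*31+87)%997=877 -> [566, 593, 877]
L3: h(566,593)=(566*31+593)%997=193 h(877,877)=(877*31+877)%997=148 -> [193, 148]
L4: h(193,148)=(193*31+148)%997=149 -> [149]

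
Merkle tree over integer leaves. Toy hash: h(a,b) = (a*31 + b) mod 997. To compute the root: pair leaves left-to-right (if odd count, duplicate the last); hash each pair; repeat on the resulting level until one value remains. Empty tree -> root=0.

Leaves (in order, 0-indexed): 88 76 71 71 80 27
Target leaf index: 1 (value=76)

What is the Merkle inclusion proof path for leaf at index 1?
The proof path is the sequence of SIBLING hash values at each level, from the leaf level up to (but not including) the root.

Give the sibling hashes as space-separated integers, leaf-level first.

L0 (leaves): [88, 76, 71, 71, 80, 27], target index=1
L1: h(88,76)=(88*31+76)%997=810 [pair 0] h(71,71)=(71*31+71)%997=278 [pair 1] h(80,27)=(80*31+27)%997=513 [pair 2] -> [810, 278, 513]
  Sibling for proof at L0: 88
L2: h(810,278)=(810*31+278)%997=463 [pair 0] h(513,513)=(513*31+513)%997=464 [pair 1] -> [463, 464]
  Sibling for proof at L1: 278
L3: h(463,464)=(463*31+464)%997=859 [pair 0] -> [859]
  Sibling for proof at L2: 464
Root: 859
Proof path (sibling hashes from leaf to root): [88, 278, 464]

Answer: 88 278 464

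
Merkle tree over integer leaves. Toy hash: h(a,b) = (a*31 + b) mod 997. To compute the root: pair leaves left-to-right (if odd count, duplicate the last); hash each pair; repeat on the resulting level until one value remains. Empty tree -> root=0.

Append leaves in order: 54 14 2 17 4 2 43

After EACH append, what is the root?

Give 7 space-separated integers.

After append 54 (leaves=[54]):
  L0: [54]
  root=54
After append 14 (leaves=[54, 14]):
  L0: [54, 14]
  L1: h(54,14)=(54*31+14)%997=691 -> [691]
  root=691
After append 2 (leaves=[54, 14, 2]):
  L0: [54, 14, 2]
  L1: h(54,14)=(54*31+14)%997=691 h(2,2)=(2*31+2)%997=64 -> [691, 64]
  L2: h(691,64)=(691*31+64)%997=548 -> [548]
  root=548
After append 17 (leaves=[54, 14, 2, 17]):
  L0: [54, 14, 2, 17]
  L1: h(54,14)=(54*31+14)%997=691 h(2,17)=(2*31+17)%997=79 -> [691, 79]
  L2: h(691,79)=(691*31+79)%997=563 -> [563]
  root=563
After append 4 (leaves=[54, 14, 2, 17, 4]):
  L0: [54, 14, 2, 17, 4]
  L1: h(54,14)=(54*31+14)%997=691 h(2,17)=(2*31+17)%997=79 h(4,4)=(4*31+4)%997=128 -> [691, 79, 128]
  L2: h(691,79)=(691*31+79)%997=563 h(128,128)=(128*31+128)%997=108 -> [563, 108]
  L3: h(563,108)=(563*31+108)%997=612 -> [612]
  root=612
After append 2 (leaves=[54, 14, 2, 17, 4, 2]):
  L0: [54, 14, 2, 17, 4, 2]
  L1: h(54,14)=(54*31+14)%997=691 h(2,17)=(2*31+17)%997=79 h(4,2)=(4*31+2)%997=126 -> [691, 79, 126]
  L2: h(691,79)=(691*31+79)%997=563 h(126,126)=(126*31+126)%997=44 -> [563, 44]
  L3: h(563,44)=(563*31+44)%997=548 -> [548]
  root=548
After append 43 (leaves=[54, 14, 2, 17, 4, 2, 43]):
  L0: [54, 14, 2, 17, 4, 2, 43]
  L1: h(54,14)=(54*31+14)%997=691 h(2,17)=(2*31+17)%997=79 h(4,2)=(4*31+2)%997=126 h(43,43)=(43*31+43)%997=379 -> [691, 79, 126, 379]
  L2: h(691,79)=(691*31+79)%997=563 h(126,379)=(126*31+379)%997=297 -> [563, 297]
  L3: h(563,297)=(563*31+297)%997=801 -> [801]
  root=801

Answer: 54 691 548 563 612 548 801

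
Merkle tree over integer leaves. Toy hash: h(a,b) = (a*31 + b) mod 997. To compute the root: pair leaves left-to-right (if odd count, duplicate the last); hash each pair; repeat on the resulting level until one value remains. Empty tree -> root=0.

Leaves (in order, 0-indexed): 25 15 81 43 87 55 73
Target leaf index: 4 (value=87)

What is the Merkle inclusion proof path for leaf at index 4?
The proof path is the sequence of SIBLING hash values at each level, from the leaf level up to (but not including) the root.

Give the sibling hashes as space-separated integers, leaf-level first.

L0 (leaves): [25, 15, 81, 43, 87, 55, 73], target index=4
L1: h(25,15)=(25*31+15)%997=790 [pair 0] h(81,43)=(81*31+43)%997=560 [pair 1] h(87,55)=(87*31+55)%997=758 [pair 2] h(73,73)=(73*31+73)%997=342 [pair 3] -> [790, 560, 758, 342]
  Sibling for proof at L0: 55
L2: h(790,560)=(790*31+560)%997=125 [pair 0] h(758,342)=(758*31+342)%997=909 [pair 1] -> [125, 909]
  Sibling for proof at L1: 342
L3: h(125,909)=(125*31+909)%997=796 [pair 0] -> [796]
  Sibling for proof at L2: 125
Root: 796
Proof path (sibling hashes from leaf to root): [55, 342, 125]

Answer: 55 342 125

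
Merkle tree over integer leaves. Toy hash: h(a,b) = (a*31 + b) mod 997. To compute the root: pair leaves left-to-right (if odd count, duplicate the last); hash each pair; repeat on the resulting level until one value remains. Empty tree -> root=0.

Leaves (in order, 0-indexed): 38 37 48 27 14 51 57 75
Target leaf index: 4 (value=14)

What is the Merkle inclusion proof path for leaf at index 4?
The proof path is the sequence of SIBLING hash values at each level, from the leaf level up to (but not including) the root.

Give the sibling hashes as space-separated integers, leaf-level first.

Answer: 51 845 297

Derivation:
L0 (leaves): [38, 37, 48, 27, 14, 51, 57, 75], target index=4
L1: h(38,37)=(38*31+37)%997=218 [pair 0] h(48,27)=(48*31+27)%997=518 [pair 1] h(14,51)=(14*31+51)%997=485 [pair 2] h(57,75)=(57*31+75)%997=845 [pair 3] -> [218, 518, 485, 845]
  Sibling for proof at L0: 51
L2: h(218,518)=(218*31+518)%997=297 [pair 0] h(485,845)=(485*31+845)%997=925 [pair 1] -> [297, 925]
  Sibling for proof at L1: 845
L3: h(297,925)=(297*31+925)%997=162 [pair 0] -> [162]
  Sibling for proof at L2: 297
Root: 162
Proof path (sibling hashes from leaf to root): [51, 845, 297]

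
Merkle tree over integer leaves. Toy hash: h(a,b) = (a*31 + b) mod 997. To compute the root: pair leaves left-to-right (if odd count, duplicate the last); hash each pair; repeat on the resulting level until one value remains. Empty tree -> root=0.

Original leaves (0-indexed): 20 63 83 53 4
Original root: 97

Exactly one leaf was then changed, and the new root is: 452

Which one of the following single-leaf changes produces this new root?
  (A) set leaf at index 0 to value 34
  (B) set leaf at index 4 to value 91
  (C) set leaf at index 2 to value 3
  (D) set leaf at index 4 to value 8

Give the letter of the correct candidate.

Original leaves: [20, 63, 83, 53, 4]
Target new root: 452
Try each candidate change and compute the resulting root:
Candidate A: set leaf[0] = 34 -> leaves = [34, 63, 83, 53, 4]
  L0: [34, 63, 83, 53, 4]
  L1: h(34,63)=(34*31+63)%997=120 h(83,53)=(83*31+53)%997=632 h(4,4)=(4*31+4)%997=128 -> [120, 632, 128]
  L2: h(120,632)=(120*31+632)%997=364 h(128,128)=(128*31+128)%997=108 -> [364, 108]
  L3: h(364,108)=(364*31+108)%997=425 -> [425]
  root = 425 != target 452
Candidate B: set leaf[4] = 91 -> leaves = [20, 63, 83, 53, 91]
  L0: [20, 63, 83, 53, 91]
  L1: h(20,63)=(20*31+63)%997=683 h(83,53)=(83*31+53)%997=632 h(91,91)=(91*31+91)%997=918 -> [683, 632, 918]
  L2: h(683,632)=(683*31+632)%997=868 h(918,918)=(918*31+918)%997=463 -> [868, 463]
  L3: h(868,463)=(868*31+463)%997=452 -> [452]
  root = 452 == target 452  ** MATCH **
Candidate C: set leaf[2] = 3 -> leaves = [20, 63, 3, 53, 4]
  L0: [20, 63, 3, 53, 4]
  L1: h(20,63)=(20*31+63)%997=683 h(3,53)=(3*31+53)%997=146 h(4,4)=(4*31+4)%997=128 -> [683, 146, 128]
  L2: h(683,146)=(683*31+146)%997=382 h(128,128)=(128*31+128)%997=108 -> [382, 108]
  L3: h(382,108)=(382*31+108)%997=983 -> [983]
  root = 983 != target 452
Candidate D: set leaf[4] = 8 -> leaves = [20, 63, 83, 53, 8]
  L0: [20, 63, 83, 53, 8]
  L1: h(20,63)=(20*31+63)%997=683 h(83,53)=(83*31+53)%997=632 h(8,8)=(8*31+8)%997=256 -> [683, 632, 256]
  L2: h(683,632)=(683*31+632)%997=868 h(256,256)=(256*31+256)%997=216 -> [868, 216]
  L3: h(868,216)=(868*31+216)%997=205 -> [205]
  root = 205 != target 452
Candidate B produces the target root.

Answer: B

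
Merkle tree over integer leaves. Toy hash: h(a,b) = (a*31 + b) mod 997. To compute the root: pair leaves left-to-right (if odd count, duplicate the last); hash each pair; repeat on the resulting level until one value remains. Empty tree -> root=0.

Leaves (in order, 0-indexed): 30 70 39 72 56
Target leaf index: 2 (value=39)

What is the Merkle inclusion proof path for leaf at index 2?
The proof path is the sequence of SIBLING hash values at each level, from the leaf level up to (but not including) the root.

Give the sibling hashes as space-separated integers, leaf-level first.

L0 (leaves): [30, 70, 39, 72, 56], target index=2
L1: h(30,70)=(30*31+70)%997=3 [pair 0] h(39,72)=(39*31+72)%997=284 [pair 1] h(56,56)=(56*31+56)%997=795 [pair 2] -> [3, 284, 795]
  Sibling for proof at L0: 72
L2: h(3,284)=(3*31+284)%997=377 [pair 0] h(795,795)=(795*31+795)%997=515 [pair 1] -> [377, 515]
  Sibling for proof at L1: 3
L3: h(377,515)=(377*31+515)%997=238 [pair 0] -> [238]
  Sibling for proof at L2: 515
Root: 238
Proof path (sibling hashes from leaf to root): [72, 3, 515]

Answer: 72 3 515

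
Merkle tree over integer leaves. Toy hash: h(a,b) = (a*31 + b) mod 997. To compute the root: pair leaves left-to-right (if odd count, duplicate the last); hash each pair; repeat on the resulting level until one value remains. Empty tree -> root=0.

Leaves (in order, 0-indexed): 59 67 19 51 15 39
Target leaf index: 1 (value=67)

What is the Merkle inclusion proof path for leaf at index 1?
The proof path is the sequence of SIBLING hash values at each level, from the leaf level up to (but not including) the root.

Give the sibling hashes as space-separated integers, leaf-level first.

Answer: 59 640 176

Derivation:
L0 (leaves): [59, 67, 19, 51, 15, 39], target index=1
L1: h(59,67)=(59*31+67)%997=899 [pair 0] h(19,51)=(19*31+51)%997=640 [pair 1] h(15,39)=(15*31+39)%997=504 [pair 2] -> [899, 640, 504]
  Sibling for proof at L0: 59
L2: h(899,640)=(899*31+640)%997=593 [pair 0] h(504,504)=(504*31+504)%997=176 [pair 1] -> [593, 176]
  Sibling for proof at L1: 640
L3: h(593,176)=(593*31+176)%997=613 [pair 0] -> [613]
  Sibling for proof at L2: 176
Root: 613
Proof path (sibling hashes from leaf to root): [59, 640, 176]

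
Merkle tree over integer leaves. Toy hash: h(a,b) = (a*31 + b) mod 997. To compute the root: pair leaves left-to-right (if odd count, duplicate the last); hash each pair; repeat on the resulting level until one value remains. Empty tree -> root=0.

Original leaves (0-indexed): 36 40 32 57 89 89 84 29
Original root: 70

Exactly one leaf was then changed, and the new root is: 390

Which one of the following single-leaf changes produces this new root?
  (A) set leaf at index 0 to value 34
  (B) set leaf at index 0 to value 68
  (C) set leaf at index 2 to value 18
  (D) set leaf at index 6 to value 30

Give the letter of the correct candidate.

Original leaves: [36, 40, 32, 57, 89, 89, 84, 29]
Target new root: 390
Try each candidate change and compute the resulting root:
Candidate A: set leaf[0] = 34 -> leaves = [34, 40, 32, 57, 89, 89, 84, 29]
  L0: [34, 40, 32, 57, 89, 89, 84, 29]
  L1: h(34,40)=(34*31+40)%997=97 h(32,57)=(32*31+57)%997=52 h(89,89)=(89*31+89)%997=854 h(84,29)=(84*31+29)%997=639 -> [97, 52, 854, 639]
  L2: h(97,52)=(97*31+52)%997=68 h(854,639)=(854*31+639)%997=194 -> [68, 194]
  L3: h(68,194)=(68*31+194)%997=308 -> [308]
  root = 308 != target 390
Candidate B: set leaf[0] = 68 -> leaves = [68, 40, 32, 57, 89, 89, 84, 29]
  L0: [68, 40, 32, 57, 89, 89, 84, 29]
  L1: h(68,40)=(68*31+40)%997=154 h(32,57)=(32*31+57)%997=52 h(89,89)=(89*31+89)%997=854 h(84,29)=(84*31+29)%997=639 -> [154, 52, 854, 639]
  L2: h(154,52)=(154*31+52)%997=838 h(854,639)=(854*31+639)%997=194 -> [838, 194]
  L3: h(838,194)=(838*31+194)%997=250 -> [250]
  root = 250 != target 390
Candidate C: set leaf[2] = 18 -> leaves = [36, 40, 18, 57, 89, 89, 84, 29]
  L0: [36, 40, 18, 57, 89, 89, 84, 29]
  L1: h(36,40)=(36*31+40)%997=159 h(18,57)=(18*31+57)%997=615 h(89,89)=(89*31+89)%997=854 h(84,29)=(84*31+29)%997=639 -> [159, 615, 854, 639]
  L2: h(159,615)=(159*31+615)%997=559 h(854,639)=(854*31+639)%997=194 -> [559, 194]
  L3: h(559,194)=(559*31+194)%997=574 -> [574]
  root = 574 != target 390
Candidate D: set leaf[6] = 30 -> leaves = [36, 40, 32, 57, 89, 89, 30, 29]
  L0: [36, 40, 32, 57, 89, 89, 30, 29]
  L1: h(36,40)=(36*31+40)%997=159 h(32,57)=(32*31+57)%997=52 h(89,89)=(89*31+89)%997=854 h(30,29)=(30*31+29)%997=959 -> [159, 52, 854, 959]
  L2: h(159,52)=(159*31+52)%997=993 h(854,959)=(854*31+959)%997=514 -> [993, 514]
  L3: h(993,514)=(993*31+514)%997=390 -> [390]
  root = 390 == target 390  ** MATCH **
Candidate D produces the target root.

Answer: D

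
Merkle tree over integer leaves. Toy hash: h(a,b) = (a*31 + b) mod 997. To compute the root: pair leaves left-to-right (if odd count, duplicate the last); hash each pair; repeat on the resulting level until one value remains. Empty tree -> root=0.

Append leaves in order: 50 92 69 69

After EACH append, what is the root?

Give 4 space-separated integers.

Answer: 50 645 269 269

Derivation:
After append 50 (leaves=[50]):
  L0: [50]
  root=50
After append 92 (leaves=[50, 92]):
  L0: [50, 92]
  L1: h(50,92)=(50*31+92)%997=645 -> [645]
  root=645
After append 69 (leaves=[50, 92, 69]):
  L0: [50, 92, 69]
  L1: h(50,92)=(50*31+92)%997=645 h(69,69)=(69*31+69)%997=214 -> [645, 214]
  L2: h(645,214)=(645*31+214)%997=269 -> [269]
  root=269
After append 69 (leaves=[50, 92, 69, 69]):
  L0: [50, 92, 69, 69]
  L1: h(50,92)=(50*31+92)%997=645 h(69,69)=(69*31+69)%997=214 -> [645, 214]
  L2: h(645,214)=(645*31+214)%997=269 -> [269]
  root=269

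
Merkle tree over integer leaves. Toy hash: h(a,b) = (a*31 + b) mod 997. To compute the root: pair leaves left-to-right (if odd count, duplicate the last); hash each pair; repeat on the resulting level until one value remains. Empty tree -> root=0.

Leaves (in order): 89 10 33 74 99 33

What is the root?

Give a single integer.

Answer: 686

Derivation:
L0: [89, 10, 33, 74, 99, 33]
L1: h(89,10)=(89*31+10)%997=775 h(33,74)=(33*31+74)%997=100 h(99,33)=(99*31+33)%997=111 -> [775, 100, 111]
L2: h(775,100)=(775*31+100)%997=197 h(111,111)=(111*31+111)%997=561 -> [197, 561]
L3: h(197,561)=(197*31+561)%997=686 -> [686]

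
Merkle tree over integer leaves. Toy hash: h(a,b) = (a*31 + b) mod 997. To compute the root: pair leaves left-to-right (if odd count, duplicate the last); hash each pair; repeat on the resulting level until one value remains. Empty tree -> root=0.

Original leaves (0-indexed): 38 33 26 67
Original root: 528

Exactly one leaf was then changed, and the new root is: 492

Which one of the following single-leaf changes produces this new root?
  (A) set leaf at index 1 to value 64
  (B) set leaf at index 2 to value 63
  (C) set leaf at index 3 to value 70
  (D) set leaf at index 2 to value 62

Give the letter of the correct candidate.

Answer: A

Derivation:
Original leaves: [38, 33, 26, 67]
Target new root: 492
Try each candidate change and compute the resulting root:
Candidate A: set leaf[1] = 64 -> leaves = [38, 64, 26, 67]
  L0: [38, 64, 26, 67]
  L1: h(38,64)=(38*31+64)%997=245 h(26,67)=(26*31+67)%997=873 -> [245, 873]
  L2: h(245,873)=(245*31+873)%997=492 -> [492]
  root = 492 == target 492  ** MATCH **
Candidate B: set leaf[2] = 63 -> leaves = [38, 33, 63, 67]
  L0: [38, 33, 63, 67]
  L1: h(38,33)=(38*31+33)%997=214 h(63,67)=(63*31+67)%997=26 -> [214, 26]
  L2: h(214,26)=(214*31+26)%997=678 -> [678]
  root = 678 != target 492
Candidate C: set leaf[3] = 70 -> leaves = [38, 33, 26, 70]
  L0: [38, 33, 26, 70]
  L1: h(38,33)=(38*31+33)%997=214 h(26,70)=(26*31+70)%997=876 -> [214, 876]
  L2: h(214,876)=(214*31+876)%997=531 -> [531]
  root = 531 != target 492
Candidate D: set leaf[2] = 62 -> leaves = [38, 33, 62, 67]
  L0: [38, 33, 62, 67]
  L1: h(38,33)=(38*31+33)%997=214 h(62,67)=(62*31+67)%997=992 -> [214, 992]
  L2: h(214,992)=(214*31+992)%997=647 -> [647]
  root = 647 != target 492
Candidate A produces the target root.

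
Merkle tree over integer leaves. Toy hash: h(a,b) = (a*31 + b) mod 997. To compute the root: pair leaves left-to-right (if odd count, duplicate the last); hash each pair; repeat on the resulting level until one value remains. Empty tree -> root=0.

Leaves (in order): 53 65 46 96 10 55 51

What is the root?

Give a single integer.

Answer: 635

Derivation:
L0: [53, 65, 46, 96, 10, 55, 51]
L1: h(53,65)=(53*31+65)%997=711 h(46,96)=(46*31+96)%997=525 h(10,55)=(10*31+55)%997=365 h(51,51)=(51*31+51)%997=635 -> [711, 525, 365, 635]
L2: h(711,525)=(711*31+525)%997=632 h(365,635)=(365*31+635)%997=983 -> [632, 983]
L3: h(632,983)=(632*31+983)%997=635 -> [635]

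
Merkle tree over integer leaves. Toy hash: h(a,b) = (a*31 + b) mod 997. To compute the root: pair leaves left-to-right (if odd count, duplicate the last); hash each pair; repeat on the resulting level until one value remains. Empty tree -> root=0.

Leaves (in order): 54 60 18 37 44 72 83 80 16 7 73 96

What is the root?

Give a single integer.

Answer: 379

Derivation:
L0: [54, 60, 18, 37, 44, 72, 83, 80, 16, 7, 73, 96]
L1: h(54,60)=(54*31+60)%997=737 h(18,37)=(18*31+37)%997=595 h(44,72)=(44*31+72)%997=439 h(83,80)=(83*31+80)%997=659 h(16,7)=(16*31+7)%997=503 h(73,96)=(73*31+96)%997=365 -> [737, 595, 439, 659, 503, 365]
L2: h(737,595)=(737*31+595)%997=511 h(439,659)=(439*31+659)%997=310 h(503,365)=(503*31+365)%997=6 -> [511, 310, 6]
L3: h(511,310)=(511*31+310)%997=199 h(6,6)=(6*31+6)%997=192 -> [199, 192]
L4: h(199,192)=(199*31+192)%997=379 -> [379]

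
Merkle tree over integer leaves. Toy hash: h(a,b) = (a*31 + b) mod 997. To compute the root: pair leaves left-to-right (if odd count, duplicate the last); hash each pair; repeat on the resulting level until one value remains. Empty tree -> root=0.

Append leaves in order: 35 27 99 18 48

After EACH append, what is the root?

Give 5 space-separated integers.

Answer: 35 115 751 670 132

Derivation:
After append 35 (leaves=[35]):
  L0: [35]
  root=35
After append 27 (leaves=[35, 27]):
  L0: [35, 27]
  L1: h(35,27)=(35*31+27)%997=115 -> [115]
  root=115
After append 99 (leaves=[35, 27, 99]):
  L0: [35, 27, 99]
  L1: h(35,27)=(35*31+27)%997=115 h(99,99)=(99*31+99)%997=177 -> [115, 177]
  L2: h(115,177)=(115*31+177)%997=751 -> [751]
  root=751
After append 18 (leaves=[35, 27, 99, 18]):
  L0: [35, 27, 99, 18]
  L1: h(35,27)=(35*31+27)%997=115 h(99,18)=(99*31+18)%997=96 -> [115, 96]
  L2: h(115,96)=(115*31+96)%997=670 -> [670]
  root=670
After append 48 (leaves=[35, 27, 99, 18, 48]):
  L0: [35, 27, 99, 18, 48]
  L1: h(35,27)=(35*31+27)%997=115 h(99,18)=(99*31+18)%997=96 h(48,48)=(48*31+48)%997=539 -> [115, 96, 539]
  L2: h(115,96)=(115*31+96)%997=670 h(539,539)=(539*31+539)%997=299 -> [670, 299]
  L3: h(670,299)=(670*31+299)%997=132 -> [132]
  root=132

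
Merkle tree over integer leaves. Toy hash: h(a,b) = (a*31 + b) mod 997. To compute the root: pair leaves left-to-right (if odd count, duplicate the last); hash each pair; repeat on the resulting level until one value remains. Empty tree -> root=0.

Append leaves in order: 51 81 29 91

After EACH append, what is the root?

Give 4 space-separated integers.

After append 51 (leaves=[51]):
  L0: [51]
  root=51
After append 81 (leaves=[51, 81]):
  L0: [51, 81]
  L1: h(51,81)=(51*31+81)%997=665 -> [665]
  root=665
After append 29 (leaves=[51, 81, 29]):
  L0: [51, 81, 29]
  L1: h(51,81)=(51*31+81)%997=665 h(29,29)=(29*31+29)%997=928 -> [665, 928]
  L2: h(665,928)=(665*31+928)%997=606 -> [606]
  root=606
After append 91 (leaves=[51, 81, 29, 91]):
  L0: [51, 81, 29, 91]
  L1: h(51,81)=(51*31+81)%997=665 h(29,91)=(29*31+91)%997=990 -> [665, 990]
  L2: h(665,990)=(665*31+990)%997=668 -> [668]
  root=668

Answer: 51 665 606 668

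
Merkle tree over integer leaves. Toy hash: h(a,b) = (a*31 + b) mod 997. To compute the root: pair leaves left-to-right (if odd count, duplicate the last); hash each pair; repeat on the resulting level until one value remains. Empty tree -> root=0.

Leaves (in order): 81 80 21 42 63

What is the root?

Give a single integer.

Answer: 695

Derivation:
L0: [81, 80, 21, 42, 63]
L1: h(81,80)=(81*31+80)%997=597 h(21,42)=(21*31+42)%997=693 h(63,63)=(63*31+63)%997=22 -> [597, 693, 22]
L2: h(597,693)=(597*31+693)%997=257 h(22,22)=(22*31+22)%997=704 -> [257, 704]
L3: h(257,704)=(257*31+704)%997=695 -> [695]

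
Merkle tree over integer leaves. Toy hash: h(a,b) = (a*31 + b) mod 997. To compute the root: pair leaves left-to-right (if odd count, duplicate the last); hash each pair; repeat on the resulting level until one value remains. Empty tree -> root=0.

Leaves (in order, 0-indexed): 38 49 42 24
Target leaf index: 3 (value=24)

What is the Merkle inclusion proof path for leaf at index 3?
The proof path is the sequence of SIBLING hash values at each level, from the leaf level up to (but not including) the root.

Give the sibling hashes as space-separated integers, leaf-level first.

Answer: 42 230

Derivation:
L0 (leaves): [38, 49, 42, 24], target index=3
L1: h(38,49)=(38*31+49)%997=230 [pair 0] h(42,24)=(42*31+24)%997=329 [pair 1] -> [230, 329]
  Sibling for proof at L0: 42
L2: h(230,329)=(230*31+329)%997=480 [pair 0] -> [480]
  Sibling for proof at L1: 230
Root: 480
Proof path (sibling hashes from leaf to root): [42, 230]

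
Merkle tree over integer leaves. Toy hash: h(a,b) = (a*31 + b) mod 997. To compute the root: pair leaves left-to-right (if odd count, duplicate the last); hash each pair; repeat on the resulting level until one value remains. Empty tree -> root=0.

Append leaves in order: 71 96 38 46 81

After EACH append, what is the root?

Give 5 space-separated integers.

After append 71 (leaves=[71]):
  L0: [71]
  root=71
After append 96 (leaves=[71, 96]):
  L0: [71, 96]
  L1: h(71,96)=(71*31+96)%997=303 -> [303]
  root=303
After append 38 (leaves=[71, 96, 38]):
  L0: [71, 96, 38]
  L1: h(71,96)=(71*31+96)%997=303 h(38,38)=(38*31+38)%997=219 -> [303, 219]
  L2: h(303,219)=(303*31+219)%997=639 -> [639]
  root=639
After append 46 (leaves=[71, 96, 38, 46]):
  L0: [71, 96, 38, 46]
  L1: h(71,96)=(71*31+96)%997=303 h(38,46)=(38*31+46)%997=227 -> [303, 227]
  L2: h(303,227)=(303*31+227)%997=647 -> [647]
  root=647
After append 81 (leaves=[71, 96, 38, 46, 81]):
  L0: [71, 96, 38, 46, 81]
  L1: h(71,96)=(71*31+96)%997=303 h(38,46)=(38*31+46)%997=227 h(81,81)=(81*31+81)%997=598 -> [303, 227, 598]
  L2: h(303,227)=(303*31+227)%997=647 h(598,598)=(598*31+598)%997=193 -> [647, 193]
  L3: h(647,193)=(647*31+193)%997=310 -> [310]
  root=310

Answer: 71 303 639 647 310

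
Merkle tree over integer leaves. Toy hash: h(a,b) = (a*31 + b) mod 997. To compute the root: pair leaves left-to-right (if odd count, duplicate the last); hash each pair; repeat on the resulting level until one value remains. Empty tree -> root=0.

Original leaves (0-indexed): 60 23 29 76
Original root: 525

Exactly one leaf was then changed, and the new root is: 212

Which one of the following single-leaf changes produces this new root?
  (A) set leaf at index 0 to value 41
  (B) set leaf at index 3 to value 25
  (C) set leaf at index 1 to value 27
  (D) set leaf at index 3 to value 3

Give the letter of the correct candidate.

Original leaves: [60, 23, 29, 76]
Target new root: 212
Try each candidate change and compute the resulting root:
Candidate A: set leaf[0] = 41 -> leaves = [41, 23, 29, 76]
  L0: [41, 23, 29, 76]
  L1: h(41,23)=(41*31+23)%997=297 h(29,76)=(29*31+76)%997=975 -> [297, 975]
  L2: h(297,975)=(297*31+975)%997=212 -> [212]
  root = 212 == target 212  ** MATCH **
Candidate B: set leaf[3] = 25 -> leaves = [60, 23, 29, 25]
  L0: [60, 23, 29, 25]
  L1: h(60,23)=(60*31+23)%997=886 h(29,25)=(29*31+25)%997=924 -> [886, 924]
  L2: h(886,924)=(886*31+924)%997=474 -> [474]
  root = 474 != target 212
Candidate C: set leaf[1] = 27 -> leaves = [60, 27, 29, 76]
  L0: [60, 27, 29, 76]
  L1: h(60,27)=(60*31+27)%997=890 h(29,76)=(29*31+76)%997=975 -> [890, 975]
  L2: h(890,975)=(890*31+975)%997=649 -> [649]
  root = 649 != target 212
Candidate D: set leaf[3] = 3 -> leaves = [60, 23, 29, 3]
  L0: [60, 23, 29, 3]
  L1: h(60,23)=(60*31+23)%997=886 h(29,3)=(29*31+3)%997=902 -> [886, 902]
  L2: h(886,902)=(886*31+902)%997=452 -> [452]
  root = 452 != target 212
Candidate A produces the target root.

Answer: A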